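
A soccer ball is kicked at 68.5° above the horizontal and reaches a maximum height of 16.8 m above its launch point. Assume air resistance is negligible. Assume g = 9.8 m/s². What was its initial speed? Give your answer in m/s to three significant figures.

At the peak v_y = 0, so v_y0 = √(2gH) = √(2 × 9.80 × 16.8) = 18.15 m/s.
v_y0 = v₀ sin θ ⇒ v₀ = 18.15 / sin 68.5° = 19.50 m/s.

19.5 m/s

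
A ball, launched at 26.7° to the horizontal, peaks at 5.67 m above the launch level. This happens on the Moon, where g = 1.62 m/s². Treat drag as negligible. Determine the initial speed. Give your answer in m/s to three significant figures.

At the peak v_y = 0, so v_y0 = √(2gH) = √(2 × 1.62 × 5.67) = 4.286 m/s.
v_y0 = v₀ sin θ ⇒ v₀ = 4.286 / sin 26.7° = 9.539 m/s.

9.54 m/s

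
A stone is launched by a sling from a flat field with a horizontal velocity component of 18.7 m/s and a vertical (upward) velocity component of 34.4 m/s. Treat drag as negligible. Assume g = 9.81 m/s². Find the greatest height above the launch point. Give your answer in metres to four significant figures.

Peak height H = v_y0² / (2g) = 1183.4 / 19.62 = 60.31 m.

60.31 m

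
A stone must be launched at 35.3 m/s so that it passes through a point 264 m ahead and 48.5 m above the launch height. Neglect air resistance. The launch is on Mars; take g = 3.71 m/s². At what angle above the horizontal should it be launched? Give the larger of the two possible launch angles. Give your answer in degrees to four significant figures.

58.95°

Trajectory: y = x tanθ − g x² (1 + tan²θ)/(2v₀²). With x = 264, y = 48.5, v₀ = 35.3, g = 3.71:
103.8 tan²θ − 264 tanθ + (152.3) = 0.
tanθ = [264 ± √(264² − 4 × 103.8 × (152.3))] / (2 × 103.8) = (264 ± 80.68) / 207.5, giving tanθ = 0.8835 or 1.661.
θ = 41.46° or 58.95°; the larger is 58.95°.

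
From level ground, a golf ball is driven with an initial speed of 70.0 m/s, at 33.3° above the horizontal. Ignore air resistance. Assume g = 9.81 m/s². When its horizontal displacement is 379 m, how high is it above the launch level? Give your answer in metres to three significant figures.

vₓ = 70.00 cos 33.3° = 58.51 m/s; v_y0 = 70.00 sin 33.3° = 38.43 m/s.
At x = 379 m, t = x/vₓ = 379/58.51 = 6.478 s.
Height: y = v_y0 t − ½ g t² = 38.43 × 6.478 − 4.905 × 6.478² = 249.0 − 205.8 = 43.13 m.

43.1 m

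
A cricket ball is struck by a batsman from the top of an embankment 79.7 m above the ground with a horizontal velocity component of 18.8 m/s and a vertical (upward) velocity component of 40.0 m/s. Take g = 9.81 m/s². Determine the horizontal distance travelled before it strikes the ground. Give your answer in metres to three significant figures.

Vertical motion (up positive, ground at y = 0): 4.905 t² − (40.00) t − 79.7 = 0, so t = (40.00 + √(40.00² + 2·9.81·79.7)) / 9.81 = (40.00 + 56.25) / 9.81 = 9.811 s.
Horizontal distance: R = vₓ t = 18.80 × 9.811 = 184.4 m.

184 m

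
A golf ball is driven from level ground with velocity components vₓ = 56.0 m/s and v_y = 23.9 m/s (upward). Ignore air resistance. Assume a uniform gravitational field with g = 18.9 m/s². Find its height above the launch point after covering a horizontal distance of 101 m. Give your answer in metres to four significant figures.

x = vₓ t ⇒ t = 101/56.00 = 1.804 s.
Height: y = v_y0 t − ½ g t² = 23.90 × 1.804 − 9.450 × 1.804² = 43.11 − 30.74 = 12.37 m.

12.37 m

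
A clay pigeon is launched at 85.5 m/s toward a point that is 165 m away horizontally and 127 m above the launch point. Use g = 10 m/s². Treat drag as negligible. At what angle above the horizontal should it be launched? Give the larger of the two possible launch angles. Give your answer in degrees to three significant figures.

Trajectory: y = x tanθ − g x² (1 + tan²θ)/(2v₀²). With x = 165, y = 127, v₀ = 85.5, g = 10.0:
18.62 tan²θ − 165 tanθ + (145.6) = 0.
tanθ = [165 ± √(165² − 4 × 18.62 × (145.6))] / (2 × 18.62) = (165 ± 128.0) / 37.24, giving tanθ = 0.9941 or 7.867.
θ = 44.83° or 82.76°; the larger is 82.76°.

82.8°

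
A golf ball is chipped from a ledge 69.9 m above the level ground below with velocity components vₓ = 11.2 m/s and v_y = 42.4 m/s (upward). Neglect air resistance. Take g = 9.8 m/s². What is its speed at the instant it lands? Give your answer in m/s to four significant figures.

The projectile lands when y = 69.9 + (42.40) t − ½·9.80·t² = 0. Positive root: t = (42.40 + √(42.40² + 2·9.80·69.9)) / 9.80 = (42.40 + 56.28) / 9.80 = 10.07 s.
Vertical velocity at impact: v_y = v_y0 − g t = 42.40 − 9.80 × 10.07 = −56.28 m/s.
Speed: |v| = √(vₓ² + v_y²) = √(11.20² + 56.28²) = 57.39 m/s.

57.39 m/s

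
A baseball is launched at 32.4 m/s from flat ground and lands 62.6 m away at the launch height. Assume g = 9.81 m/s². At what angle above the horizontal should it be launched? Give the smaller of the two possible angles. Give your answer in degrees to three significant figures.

From R = (v₀²/g) sin 2θ: sin 2θ = 9.81 × 62.6 / 1049.8 = 0.5850.
2θ = 35.80° or 180° − 35.80° = 144.2°, so θ = 17.90° or 72.10°.
The smaller angle is 17.90°.

17.9°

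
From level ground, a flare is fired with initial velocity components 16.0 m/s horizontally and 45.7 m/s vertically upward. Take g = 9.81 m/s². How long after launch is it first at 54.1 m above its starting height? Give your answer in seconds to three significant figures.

1.39 s

Require v_y0 t − ½ g t² = 54.1, i.e. 4.905 t² − 45.70 t + 54.1 = 0.
Quadratic formula: t = (45.70 ± √1027.0) / 9.81 = (45.70 ± 32.05) / 9.81 → t = 1.392 s or 7.925 s.
The first (ascending) time is 1.392 s.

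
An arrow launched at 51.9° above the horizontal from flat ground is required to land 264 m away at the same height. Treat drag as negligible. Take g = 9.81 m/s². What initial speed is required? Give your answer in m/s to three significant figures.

51.6 m/s

Level-ground range: R = v₀² sin(2θ)/g, so v₀ = √(gR / sin 2θ).
v₀ = √(9.81 × 264 / sin 103.8°) = √(2590 / 0.9711) = √2666.8 = 51.64 m/s.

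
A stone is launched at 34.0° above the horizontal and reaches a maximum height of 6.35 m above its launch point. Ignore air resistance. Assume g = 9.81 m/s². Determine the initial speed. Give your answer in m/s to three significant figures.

At the peak v_y = 0, so v_y0 = √(2gH) = √(2 × 9.81 × 6.35) = 11.16 m/s.
v_y0 = v₀ sin θ ⇒ v₀ = 11.16 / sin 34.0° = 19.96 m/s.

20.0 m/s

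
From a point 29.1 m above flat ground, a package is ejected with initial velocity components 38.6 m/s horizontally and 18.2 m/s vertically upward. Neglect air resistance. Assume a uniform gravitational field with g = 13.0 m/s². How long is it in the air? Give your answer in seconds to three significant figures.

3.94 s

With up positive and y = 0 at the ground: y(t) = 29.1 + (18.20) t − 6.500 t². Setting y = 0 and taking the positive root: t = [18.20 + √(18.20² + 2·13.0·29.1)] / 13.0 = (18.20 + 32.98) / 13.0 = 3.937 s.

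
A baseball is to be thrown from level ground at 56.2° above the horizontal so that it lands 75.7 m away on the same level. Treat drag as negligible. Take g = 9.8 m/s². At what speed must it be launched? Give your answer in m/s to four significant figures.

From R = (v₀² / g) sin 2θ: v₀ = √(gR / sin 2θ).
v₀ = √(9.80 × 75.7 / sin 112.4°) = √(741.9 / 0.9245) = √802.40 = 28.33 m/s.

28.33 m/s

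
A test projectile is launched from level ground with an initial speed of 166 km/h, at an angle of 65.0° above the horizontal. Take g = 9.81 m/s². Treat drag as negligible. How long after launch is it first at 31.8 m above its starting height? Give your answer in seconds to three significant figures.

0.845 s

Convert: 166 km/h = 166/3.6 = 46.11 m/s.
Horizontal component vₓ = 46.11 cos 65.0° = 19.49 m/s; vertical v_y0 = 46.11 sin 65.0° = 41.79 m/s.
Require v_y0 t − ½ g t² = 31.8, i.e. 4.905 t² − 41.79 t + 31.8 = 0.
Quadratic formula: t = (41.79 ± √1122.6) / 9.81 = (41.79 ± 33.50) / 9.81 → t = 0.8447 s or 7.675 s.
The first (ascending) time is 0.8447 s.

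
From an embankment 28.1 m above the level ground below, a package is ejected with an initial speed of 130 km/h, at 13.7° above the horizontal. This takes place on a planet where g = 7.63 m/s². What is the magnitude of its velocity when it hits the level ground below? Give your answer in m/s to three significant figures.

Convert: 130 km/h = 130/3.6 = 36.11 m/s.
Components: vₓ = 36.11 cos 13.7° = 35.08 m/s, v_y0 = 36.11 sin 13.7° = 8.552 m/s.
The projectile lands when y = 28.1 + (8.552) t − ½·7.63·t² = 0. Positive root: t = (8.552 + √(8.552² + 2·7.63·28.1)) / 7.63 = (8.552 + 22.40) / 7.63 = 4.057 s.
Vertical velocity at impact: v_y = v_y0 − g t = 8.552 − 7.63 × 4.057 = −22.40 m/s.
Speed: |v| = √(vₓ² + v_y²) = √(35.08² + 22.40²) = 41.63 m/s.

41.6 m/s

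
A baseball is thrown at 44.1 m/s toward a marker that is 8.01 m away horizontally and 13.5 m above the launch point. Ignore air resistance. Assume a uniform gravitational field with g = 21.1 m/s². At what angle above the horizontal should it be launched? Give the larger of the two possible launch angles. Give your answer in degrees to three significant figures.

87.3°

Trajectory: y = x tanθ − g x² (1 + tan²θ)/(2v₀²). With x = 8.01, y = 13.5, v₀ = 44.1, g = 21.1:
0.3480 tan²θ − 8.01 tanθ + (13.85) = 0.
tanθ = [8.01 ± √(8.01² − 4 × 0.3480 × (13.85))] / (2 × 0.3480) = (8.01 ± 6.699) / 0.6961, giving tanθ = 1.883 or 21.13.
θ = 62.03° or 87.29°; the larger is 87.29°.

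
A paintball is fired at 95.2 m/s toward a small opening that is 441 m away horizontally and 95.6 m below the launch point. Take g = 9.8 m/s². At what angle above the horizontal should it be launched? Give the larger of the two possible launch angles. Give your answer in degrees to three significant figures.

Trajectory: y = x tanθ − g x² (1 + tan²θ)/(2v₀²). With x = 441, y = −95.6, v₀ = 95.2, g = 9.80:
105.1 tan²θ − 441 tanθ + (9.548) = 0.
tanθ = [441 ± √(441² − 4 × 105.1 × (9.548))] / (2 × 105.1) = (441 ± 436.4) / 210.3, giving tanθ = 0.02176 or 4.172.
θ = 1.247° or 76.52°; the larger is 76.52°.

76.5°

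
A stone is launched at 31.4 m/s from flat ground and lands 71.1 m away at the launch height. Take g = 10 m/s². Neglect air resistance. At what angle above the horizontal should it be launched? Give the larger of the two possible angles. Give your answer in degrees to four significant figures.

66.93°

R = v₀² sin 2θ / g gives sin 2θ = gR/v₀² = 10.0·71.1/31.4² = 0.7211.
2θ = 46.15° or 180° − 46.15° = 133.9°, so θ = 23.07° or 66.93°.
The larger angle is 66.93°.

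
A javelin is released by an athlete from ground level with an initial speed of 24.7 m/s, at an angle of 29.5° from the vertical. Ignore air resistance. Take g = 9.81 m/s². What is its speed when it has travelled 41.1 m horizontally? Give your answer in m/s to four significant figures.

Resolve: vₓ = 24.70 sin 29.5° = 12.16 m/s and v_y0 = 24.70 cos 29.5° = 21.50 m/s.
Time to reach x = 41.1 m: t = x/vₓ = 41.1/12.16 = 3.379 s.
Vertical velocity there: v_y = v_y0 − g t = 21.50 − 9.81 × 3.379 = −11.65 m/s.
Speed: √(vₓ² + v_y²) = √(12.16² + 11.65²) = 16.84 m/s.

16.84 m/s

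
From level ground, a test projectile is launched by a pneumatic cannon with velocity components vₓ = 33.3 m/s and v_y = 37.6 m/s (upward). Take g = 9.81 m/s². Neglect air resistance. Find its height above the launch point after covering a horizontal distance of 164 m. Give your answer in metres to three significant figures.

66.2 m

At x = 164 m, t = x/vₓ = 164/33.30 = 4.925 s.
Height: y = v_y0 t − ½ g t² = 37.60 × 4.925 − 4.905 × 4.925² = 185.2 − 119.0 = 66.21 m.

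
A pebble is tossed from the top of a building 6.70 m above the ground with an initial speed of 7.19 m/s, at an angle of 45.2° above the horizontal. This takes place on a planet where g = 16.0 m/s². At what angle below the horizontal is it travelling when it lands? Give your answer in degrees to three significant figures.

71.9°

Resolve: vₓ = 7.190 cos 45.2° = 5.066 m/s and v_y0 = 7.190 sin 45.2° = 5.102 m/s.
Vertical motion (up positive, ground at y = 0): 8.000 t² − (5.102) t − 6.70 = 0, so t = (5.102 + √(5.102² + 2·16.0·6.70)) / 16.0 = (5.102 + 15.51) / 16.0 = 1.288 s.
At impact: v_y = v_y0 − g t = −15.51 m/s; vₓ = 5.066 m/s.
Angle below horizontal: arctan(|v_y|/vₓ) = arctan(15.51/5.066) = 71.91°.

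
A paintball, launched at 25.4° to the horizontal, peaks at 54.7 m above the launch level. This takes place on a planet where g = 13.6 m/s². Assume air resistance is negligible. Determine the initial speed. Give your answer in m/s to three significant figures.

89.9 m/s

At the peak v_y = 0, so v_y0 = √(2gH) = √(2 × 13.6 × 54.7) = 38.57 m/s.
v_y0 = v₀ sin θ ⇒ v₀ = 38.57 / sin 25.4° = 89.93 m/s.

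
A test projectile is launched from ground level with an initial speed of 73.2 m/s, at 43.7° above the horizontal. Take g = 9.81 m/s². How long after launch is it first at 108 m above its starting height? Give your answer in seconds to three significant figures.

Horizontal component vₓ = 73.20 cos 43.7° = 52.92 m/s; vertical v_y0 = 73.20 sin 43.7° = 50.57 m/s.
Require v_y0 t − ½ g t² = 108, i.e. 4.905 t² − 50.57 t + 108 = 0.
Quadratic formula: t = (50.57 ± √438.63) / 9.81 = (50.57 ± 20.94) / 9.81 → t = 3.020 s or 7.290 s.
The first (ascending) time is 3.020 s.

3.02 s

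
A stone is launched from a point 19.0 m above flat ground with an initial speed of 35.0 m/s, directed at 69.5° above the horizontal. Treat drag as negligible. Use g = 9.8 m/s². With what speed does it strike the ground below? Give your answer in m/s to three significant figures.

Horizontal component vₓ = 35.00 cos 69.5° = 12.26 m/s; vertical v_y0 = 35.00 sin 69.5° = 32.78 m/s.
With up positive and y = 0 at the ground: y(t) = 19.0 + (32.78) t − 4.900 t². Setting y = 0 and taking the positive root: t = [32.78 + √(32.78² + 2·9.80·19.0)] / 9.80 = (32.78 + 38.04) / 9.80 = 7.227 s.
Vertical velocity at impact: v_y = v_y0 − g t = 32.78 − 9.80 × 7.227 = −38.04 m/s.
Speed: |v| = √(vₓ² + v_y²) = √(12.26² + 38.04²) = 39.97 m/s.

40.0 m/s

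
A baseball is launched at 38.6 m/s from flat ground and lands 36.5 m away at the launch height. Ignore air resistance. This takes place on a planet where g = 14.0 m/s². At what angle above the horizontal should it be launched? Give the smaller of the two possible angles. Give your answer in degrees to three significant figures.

10.0°

From R = (v₀²/g) sin 2θ: sin 2θ = 14.0 × 36.5 / 1490.0 = 0.3430.
2θ = 20.06° or 180° − 20.06° = 159.9°, so θ = 10.03° or 79.97°.
The smaller angle is 10.03°.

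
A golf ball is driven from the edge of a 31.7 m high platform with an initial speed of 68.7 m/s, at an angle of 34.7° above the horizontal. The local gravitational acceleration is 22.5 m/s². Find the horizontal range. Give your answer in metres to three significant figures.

235 m

Resolve: vₓ = 68.70 cos 34.7° = 56.48 m/s and v_y0 = 68.70 sin 34.7° = 39.11 m/s.
Vertical motion (up positive, ground at y = 0): 11.25 t² − (39.11) t − 31.7 = 0, so t = (39.11 + √(39.11² + 2·22.5·31.7)) / 22.5 = (39.11 + 54.37) / 22.5 = 4.155 s.
Horizontal distance: R = vₓ t = 56.48 × 4.155 = 234.7 m.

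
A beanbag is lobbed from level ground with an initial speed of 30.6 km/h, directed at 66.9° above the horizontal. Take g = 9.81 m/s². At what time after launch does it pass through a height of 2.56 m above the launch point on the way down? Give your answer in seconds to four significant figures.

1.134 s

Convert: 30.6 km/h = 30.6/3.6 = 8.500 m/s.
Components: vₓ = 8.500 cos 66.9° = 3.335 m/s, v_y0 = 8.500 sin 66.9° = 7.818 m/s.
Require v_y0 t − ½ g t² = 2.56, i.e. 4.905 t² − 7.818 t + 2.56 = 0.
Quadratic formula: t = (7.818 ± √10.901) / 9.81 = (7.818 ± 3.302) / 9.81 → t = 0.4604 s or 1.134 s.
The descending-branch root is 1.134 s.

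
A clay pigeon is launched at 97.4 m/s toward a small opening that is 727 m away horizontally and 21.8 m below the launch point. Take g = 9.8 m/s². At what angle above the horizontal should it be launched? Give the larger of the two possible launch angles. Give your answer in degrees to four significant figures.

66.09°

Trajectory: y = x tanθ − g x² (1 + tan²θ)/(2v₀²). With x = 727, y = −21.8, v₀ = 97.4, g = 9.80:
273.0 tan²θ − 727 tanθ + (251.2) = 0.
tanθ = [727 ± √(727² − 4 × 273.0 × (251.2))] / (2 × 273.0) = (727 ± 504.2) / 546.0, giving tanθ = 0.4080 or 2.255.
θ = 22.20° or 66.09°; the larger is 66.09°.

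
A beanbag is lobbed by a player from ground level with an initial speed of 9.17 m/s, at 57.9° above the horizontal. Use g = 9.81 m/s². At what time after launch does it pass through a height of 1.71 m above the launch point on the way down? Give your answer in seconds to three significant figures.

vₓ = 9.170 cos 57.9° = 4.873 m/s; v_y0 = 9.170 sin 57.9° = 7.768 m/s.
Require v_y0 t − ½ g t² = 1.71, i.e. 4.905 t² − 7.768 t + 1.71 = 0.
t = [7.768 ± √(7.768² − 2·9.81·1.71)] / 9.81 = (7.768 ± 5.176) / 9.81, so t = 0.2642 s or t = 1.320 s.
The descending-branch root is 1.320 s.

1.32 s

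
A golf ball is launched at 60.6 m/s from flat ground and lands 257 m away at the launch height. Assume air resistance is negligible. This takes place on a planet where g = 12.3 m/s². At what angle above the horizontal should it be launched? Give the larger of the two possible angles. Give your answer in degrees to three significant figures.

From R = (v₀²/g) sin 2θ: sin 2θ = 12.3 × 257 / 3672.4 = 0.8608.
2θ = 59.40° or 180° − 59.40° = 120.6°, so θ = 29.70° or 60.30°.
The larger angle is 60.30°.

60.3°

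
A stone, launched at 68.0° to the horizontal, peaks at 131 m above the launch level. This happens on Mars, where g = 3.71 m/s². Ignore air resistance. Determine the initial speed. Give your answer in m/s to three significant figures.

At the peak v_y = 0, so v_y0 = √(2gH) = √(2 × 3.71 × 131) = 31.18 m/s.
v_y0 = v₀ sin θ ⇒ v₀ = 31.18 / sin 68.0° = 33.63 m/s.

33.6 m/s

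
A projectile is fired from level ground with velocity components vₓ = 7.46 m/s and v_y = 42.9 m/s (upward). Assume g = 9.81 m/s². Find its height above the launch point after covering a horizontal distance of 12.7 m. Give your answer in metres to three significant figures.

x = vₓ t ⇒ t = 12.7/7.460 = 1.702 s.
Height: y = v_y0 t − ½ g t² = 42.90 × 1.702 − 4.905 × 1.702² = 73.03 − 14.22 = 58.82 m.

58.8 m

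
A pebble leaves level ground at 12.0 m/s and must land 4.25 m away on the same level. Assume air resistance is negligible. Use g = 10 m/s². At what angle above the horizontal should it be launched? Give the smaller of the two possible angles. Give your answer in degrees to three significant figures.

R = v₀² sin 2θ / g gives sin 2θ = gR/v₀² = 10.0·4.25/12.0² = 0.2951.
2θ = 17.17° or 180° − 17.17° = 162.8°, so θ = 8.583° or 81.42°.
The smaller angle is 8.583°.

8.58°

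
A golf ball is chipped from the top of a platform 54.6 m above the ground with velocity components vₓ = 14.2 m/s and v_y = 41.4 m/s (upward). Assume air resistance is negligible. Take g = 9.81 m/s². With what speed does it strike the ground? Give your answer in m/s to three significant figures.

The projectile lands when y = 54.6 + (41.40) t − ½·9.81·t² = 0. Positive root: t = (41.40 + √(41.40² + 2·9.81·54.6)) / 9.81 = (41.40 + 52.78) / 9.81 = 9.600 s.
Vertical velocity at impact: v_y = v_y0 − g t = 41.40 − 9.81 × 9.600 = −52.78 m/s.
Speed: |v| = √(vₓ² + v_y²) = √(14.20² + 52.78²) = 54.65 m/s.

54.7 m/s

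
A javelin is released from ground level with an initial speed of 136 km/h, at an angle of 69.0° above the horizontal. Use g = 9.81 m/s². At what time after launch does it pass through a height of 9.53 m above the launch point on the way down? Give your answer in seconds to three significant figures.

Convert: 136 km/h = 136/3.6 = 37.78 m/s.
vₓ = 37.78 cos 69.0° = 13.54 m/s; v_y0 = 37.78 sin 69.0° = 35.27 m/s.
Require v_y0 t − ½ g t² = 9.53, i.e. 4.905 t² − 35.27 t + 9.53 = 0.
Quadratic formula: t = (35.27 ± √1056.9) / 9.81 = (35.27 ± 32.51) / 9.81 → t = 0.2812 s or 6.909 s.
The descending-branch root is 6.909 s.

6.91 s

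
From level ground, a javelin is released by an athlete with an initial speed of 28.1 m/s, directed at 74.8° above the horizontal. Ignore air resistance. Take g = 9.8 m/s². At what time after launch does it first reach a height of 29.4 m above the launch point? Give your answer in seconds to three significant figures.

1.48 s

Components: vₓ = 28.10 cos 74.8° = 7.368 m/s, v_y0 = 28.10 sin 74.8° = 27.12 m/s.
Set y = v_y0 t − ½ g t² = 29.4: 4.900 t² − 27.12 t + 29.4 = 0.
t = [27.12 ± √(27.12² − 2·9.80·29.4)] / 9.80 = (27.12 ± 12.61) / 9.80, so t = 1.480 s or t = 4.054 s.
The first (ascending) time is 1.480 s.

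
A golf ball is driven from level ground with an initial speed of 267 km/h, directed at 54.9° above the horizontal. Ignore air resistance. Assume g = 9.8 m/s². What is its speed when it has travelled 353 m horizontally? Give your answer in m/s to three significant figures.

47.3 m/s

Convert: 267 km/h = 267/3.6 = 74.17 m/s.
vₓ = 74.17 cos 54.9° = 42.65 m/s; v_y0 = 74.17 sin 54.9° = 60.68 m/s.
x = vₓ t ⇒ t = 353/42.65 = 8.277 s.
Vertical velocity there: v_y = v_y0 − g t = 60.68 − 9.80 × 8.277 = −20.44 m/s.
Speed: √(vₓ² + v_y²) = √(42.65² + 20.44²) = 47.29 m/s.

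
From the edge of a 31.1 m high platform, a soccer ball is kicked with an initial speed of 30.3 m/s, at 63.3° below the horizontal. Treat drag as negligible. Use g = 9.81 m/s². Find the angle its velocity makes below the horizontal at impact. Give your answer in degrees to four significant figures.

Components: vₓ = 30.30 cos 63.3° = 13.61 m/s, v_y0 = −27.07 m/s (downward).
The projectile lands when y = 31.1 + (−27.07) t − ½·9.81·t² = 0. Positive root: t = (−27.07 + √(27.07² + 2·9.81·31.1)) / 9.81 = (−27.07 + 36.65) / 9.81 = 0.9762 s.
At impact: v_y = v_y0 − g t = −36.65 m/s; vₓ = 13.61 m/s.
Angle below horizontal: arctan(|v_y|/vₓ) = arctan(36.65/13.61) = 69.62°.

69.62°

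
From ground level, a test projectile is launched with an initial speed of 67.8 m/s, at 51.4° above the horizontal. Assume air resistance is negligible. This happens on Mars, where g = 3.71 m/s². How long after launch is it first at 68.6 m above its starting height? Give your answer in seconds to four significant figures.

1.359 s

Components: vₓ = 67.80 cos 51.4° = 42.30 m/s, v_y0 = 67.80 sin 51.4° = 52.99 m/s.
Require v_y0 t − ½ g t² = 68.6, i.e. 1.855 t² − 52.99 t + 68.6 = 0.
Quadratic formula: t = (52.99 ± √2298.6) / 3.71 = (52.99 ± 47.94) / 3.71 → t = 1.359 s or 27.21 s.
The first (ascending) time is 1.359 s.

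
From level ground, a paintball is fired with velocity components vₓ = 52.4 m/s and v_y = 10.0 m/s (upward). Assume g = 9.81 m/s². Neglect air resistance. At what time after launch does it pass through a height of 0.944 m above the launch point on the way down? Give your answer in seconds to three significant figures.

1.94 s

Set y = v_y0 t − ½ g t² = 0.944: 4.905 t² − 10.00 t + 0.944 = 0.
t = [10.00 ± √(10.00² − 2·9.81·0.944)] / 9.81 = (10.00 ± 9.027) / 9.81, so t = 0.09923 s or t = 1.940 s.
The descending-branch root is 1.940 s.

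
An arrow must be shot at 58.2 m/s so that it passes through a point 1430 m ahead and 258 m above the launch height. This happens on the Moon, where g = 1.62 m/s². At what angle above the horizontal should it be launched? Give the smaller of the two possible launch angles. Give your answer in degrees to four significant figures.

Trajectory: y = x tanθ − g x² (1 + tan²θ)/(2v₀²). With x = 1430, y = 258, v₀ = 58.2, g = 1.62:
489.0 tan²θ − 1430 tanθ + (747.0) = 0.
tanθ = [1430 ± √(1430² − 4 × 489.0 × (747.0))] / (2 × 489.0) = (1430 ± 764.0) / 978.0, giving tanθ = 0.6809 or 2.243.
θ = 34.25° or 65.97°; the smaller is 34.25°.

34.25°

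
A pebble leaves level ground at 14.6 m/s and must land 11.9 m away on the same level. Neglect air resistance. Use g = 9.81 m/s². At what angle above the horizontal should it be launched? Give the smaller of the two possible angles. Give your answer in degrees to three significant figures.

R = v₀² sin 2θ / g gives sin 2θ = gR/v₀² = 9.81·11.9/14.6² = 0.5477.
2θ = 33.21° or 180° − 33.21° = 146.8°, so θ = 16.60° or 73.40°.
The smaller angle is 16.60°.

16.6°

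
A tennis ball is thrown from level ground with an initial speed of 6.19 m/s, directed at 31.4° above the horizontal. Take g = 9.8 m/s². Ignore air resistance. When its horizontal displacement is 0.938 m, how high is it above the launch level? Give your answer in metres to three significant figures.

0.418 m

Resolve: vₓ = 6.190 cos 31.4° = 5.283 m/s and v_y0 = 6.190 sin 31.4° = 3.225 m/s.
x = vₓ t ⇒ t = 0.938/5.283 = 0.1775 s.
Height: y = v_y0 t − ½ g t² = 3.225 × 0.1775 − 4.900 × 0.1775² = 0.5726 − 0.1544 = 0.4181 m.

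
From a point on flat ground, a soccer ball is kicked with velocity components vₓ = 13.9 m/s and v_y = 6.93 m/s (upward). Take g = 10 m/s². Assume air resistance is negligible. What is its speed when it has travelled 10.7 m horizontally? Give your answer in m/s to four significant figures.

13.92 m/s

Time to reach x = 10.7 m: t = x/vₓ = 10.7/13.90 = 0.7698 s.
Vertical velocity there: v_y = v_y0 − g t = 6.930 − 10.0 × 0.7698 = −0.7678 m/s.
Speed: √(vₓ² + v_y²) = √(13.90² + 0.7678²) = 13.92 m/s.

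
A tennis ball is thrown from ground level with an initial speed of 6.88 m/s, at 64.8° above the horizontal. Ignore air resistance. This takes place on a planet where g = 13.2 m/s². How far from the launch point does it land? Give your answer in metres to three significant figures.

Resolve: vₓ = 6.880 cos 64.8° = 2.929 m/s and v_y0 = 6.880 sin 64.8° = 6.225 m/s.
Flight time T = 2 v_y0 / g = 0.9432 s.
Range: R = vₓ T = 2.929 × 0.9432 = 2.763 m.

2.76 m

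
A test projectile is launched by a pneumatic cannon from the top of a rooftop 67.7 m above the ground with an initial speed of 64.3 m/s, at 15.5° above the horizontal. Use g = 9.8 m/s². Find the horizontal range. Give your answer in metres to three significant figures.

363 m

vₓ = 64.30 cos 15.5° = 61.96 m/s; v_y0 = 64.30 sin 15.5° = 17.18 m/s.
Vertical motion (up positive, ground at y = 0): 4.900 t² − (17.18) t − 67.7 = 0, so t = (17.18 + √(17.18² + 2·9.80·67.7)) / 9.80 = (17.18 + 40.28) / 9.80 = 5.863 s.
Horizontal distance: R = vₓ t = 61.96 × 5.863 = 363.3 m.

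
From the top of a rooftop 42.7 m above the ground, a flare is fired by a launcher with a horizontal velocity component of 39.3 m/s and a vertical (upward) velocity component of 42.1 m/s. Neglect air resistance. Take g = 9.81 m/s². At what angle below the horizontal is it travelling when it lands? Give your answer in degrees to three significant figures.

The projectile lands when y = 42.7 + (42.10) t − ½·9.81·t² = 0. Positive root: t = (42.10 + √(42.10² + 2·9.81·42.7)) / 9.81 = (42.10 + 51.09) / 9.81 = 9.499 s.
At impact: v_y = v_y0 − g t = −51.09 m/s; vₓ = 39.30 m/s.
Angle below horizontal: arctan(|v_y|/vₓ) = arctan(51.09/39.30) = 52.43°.

52.4°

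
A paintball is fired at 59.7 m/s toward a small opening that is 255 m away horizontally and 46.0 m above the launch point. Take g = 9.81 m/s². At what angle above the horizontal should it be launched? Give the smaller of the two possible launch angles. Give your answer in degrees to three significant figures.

Trajectory: y = x tanθ − g x² (1 + tan²θ)/(2v₀²). With x = 255, y = 46.0, v₀ = 59.7, g = 9.81:
89.49 tan²θ − 255 tanθ + (135.5) = 0.
tanθ = [255 ± √(255² − 4 × 89.49 × (135.5))] / (2 × 89.49) = (255 ± 128.6) / 179.0, giving tanθ = 0.7065 or 2.143.
θ = 35.24° or 64.98°; the smaller is 35.24°.

35.2°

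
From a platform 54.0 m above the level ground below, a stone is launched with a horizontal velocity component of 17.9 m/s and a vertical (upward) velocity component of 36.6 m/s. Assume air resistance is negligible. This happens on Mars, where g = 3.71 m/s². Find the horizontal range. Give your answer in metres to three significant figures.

378 m

Vertical motion (up positive, ground at y = 0): 1.855 t² − (36.60) t − 54.0 = 0, so t = (36.60 + √(36.60² + 2·3.71·54.0)) / 3.71 = (36.60 + 41.72) / 3.71 = 21.11 s.
Horizontal distance: R = vₓ t = 17.90 × 21.11 = 377.9 m.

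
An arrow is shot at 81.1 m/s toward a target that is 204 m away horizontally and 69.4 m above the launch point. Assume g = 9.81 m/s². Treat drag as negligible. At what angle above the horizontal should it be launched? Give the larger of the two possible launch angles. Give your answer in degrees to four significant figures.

80.59°

Trajectory: y = x tanθ − g x² (1 + tan²θ)/(2v₀²). With x = 204, y = 69.4, v₀ = 81.1, g = 9.81:
31.04 tan²θ − 204 tanθ + (100.4) = 0.
tanθ = [204 ± √(204² − 4 × 31.04 × (100.4))] / (2 × 31.04) = (204 ± 170.7) / 62.07, giving tanθ = 0.5360 or 6.037.
θ = 28.19° or 80.59°; the larger is 80.59°.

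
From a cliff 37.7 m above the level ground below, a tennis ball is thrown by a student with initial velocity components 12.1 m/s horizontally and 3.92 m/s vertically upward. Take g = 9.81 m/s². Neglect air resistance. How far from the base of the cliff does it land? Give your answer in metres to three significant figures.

38.7 m

The projectile lands when y = 37.7 + (3.920) t − ½·9.81·t² = 0. Positive root: t = (3.920 + √(3.920² + 2·9.81·37.7)) / 9.81 = (3.920 + 27.48) / 9.81 = 3.201 s.
Horizontal distance: R = vₓ t = 12.10 × 3.201 = 38.73 m.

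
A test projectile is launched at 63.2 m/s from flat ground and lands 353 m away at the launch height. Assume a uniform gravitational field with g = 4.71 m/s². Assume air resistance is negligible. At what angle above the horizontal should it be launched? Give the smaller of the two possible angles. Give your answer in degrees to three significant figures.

R = v₀² sin 2θ / g gives sin 2θ = gR/v₀² = 4.71·353/63.2² = 0.4163.
2θ = 24.60° or 180° − 24.60° = 155.4°, so θ = 12.30° or 77.70°.
The smaller angle is 12.30°.

12.3°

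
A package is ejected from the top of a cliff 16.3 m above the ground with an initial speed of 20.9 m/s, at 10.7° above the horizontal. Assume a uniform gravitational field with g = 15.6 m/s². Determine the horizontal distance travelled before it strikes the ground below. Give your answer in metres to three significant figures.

35.2 m

Horizontal component vₓ = 20.90 cos 10.7° = 20.54 m/s; vertical v_y0 = 20.90 sin 10.7° = 3.880 m/s.
With up positive and y = 0 at the ground: y(t) = 16.3 + (3.880) t − 7.800 t². Setting y = 0 and taking the positive root: t = [3.880 + √(3.880² + 2·15.6·16.3)] / 15.6 = (3.880 + 22.88) / 15.6 = 1.716 s.
Horizontal distance: R = vₓ t = 20.54 × 1.716 = 35.23 m.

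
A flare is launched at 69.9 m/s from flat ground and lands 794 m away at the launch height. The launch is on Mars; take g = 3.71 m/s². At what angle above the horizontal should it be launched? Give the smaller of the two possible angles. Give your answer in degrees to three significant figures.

From R = (v₀²/g) sin 2θ: sin 2θ = 3.71 × 794 / 4886.0 = 0.6029.
2θ = 37.08° or 180° − 37.08° = 142.9°, so θ = 18.54° or 71.46°.
The smaller angle is 18.54°.

18.5°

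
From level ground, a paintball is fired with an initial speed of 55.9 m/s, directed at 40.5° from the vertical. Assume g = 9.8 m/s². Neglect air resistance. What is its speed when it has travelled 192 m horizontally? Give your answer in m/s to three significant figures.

37.5 m/s

vₓ = 55.90 sin 40.5° = 36.30 m/s; v_y0 = 55.90 cos 40.5° = 42.51 m/s.
At x = 192 m, t = x/vₓ = 192/36.30 = 5.289 s.
Vertical velocity there: v_y = v_y0 − g t = 42.51 − 9.80 × 5.289 = −9.322 m/s.
Speed: √(vₓ² + v_y²) = √(36.30² + 9.322²) = 37.48 m/s.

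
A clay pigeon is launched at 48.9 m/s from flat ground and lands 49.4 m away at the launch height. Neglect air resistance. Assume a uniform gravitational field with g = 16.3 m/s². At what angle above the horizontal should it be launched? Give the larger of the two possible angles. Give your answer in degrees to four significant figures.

R = v₀² sin 2θ / g gives sin 2θ = gR/v₀² = 16.3·49.4/48.9² = 0.3367.
2θ = 19.68° or 180° − 19.68° = 160.3°, so θ = 9.839° or 80.16°.
The larger angle is 80.16°.

80.16°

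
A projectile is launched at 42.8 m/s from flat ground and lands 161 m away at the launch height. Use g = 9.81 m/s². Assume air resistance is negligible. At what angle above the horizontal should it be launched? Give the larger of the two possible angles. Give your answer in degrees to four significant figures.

60.22°

From R = (v₀²/g) sin 2θ: sin 2θ = 9.81 × 161 / 1831.8 = 0.8622.
2θ = 59.56° or 180° − 59.56° = 120.4°, so θ = 29.78° or 60.22°.
The larger angle is 60.22°.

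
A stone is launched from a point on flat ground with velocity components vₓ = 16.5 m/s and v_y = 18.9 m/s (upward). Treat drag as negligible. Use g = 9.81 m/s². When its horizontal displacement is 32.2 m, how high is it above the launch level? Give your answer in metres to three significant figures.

x = vₓ t ⇒ t = 32.2/16.50 = 1.952 s.
Height: y = v_y0 t − ½ g t² = 18.90 × 1.952 − 4.905 × 1.952² = 36.88 − 18.68 = 18.20 m.

18.2 m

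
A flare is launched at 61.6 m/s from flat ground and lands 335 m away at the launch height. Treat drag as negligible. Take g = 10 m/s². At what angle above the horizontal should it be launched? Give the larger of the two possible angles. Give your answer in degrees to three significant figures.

R = v₀² sin 2θ / g gives sin 2θ = gR/v₀² = 10.0·335/61.6² = 0.8828.
2θ = 61.99° or 180° − 61.99° = 118.0°, so θ = 30.99° or 59.01°.
The larger angle is 59.01°.

59.0°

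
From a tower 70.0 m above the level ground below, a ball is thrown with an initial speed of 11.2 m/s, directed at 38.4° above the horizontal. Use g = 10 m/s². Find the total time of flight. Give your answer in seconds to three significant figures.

Resolve: vₓ = 11.20 cos 38.4° = 8.777 m/s and v_y0 = 11.20 sin 38.4° = 6.957 m/s.
Vertical motion (up positive, ground at y = 0): 5.000 t² − (6.957) t − 70.0 = 0, so t = (6.957 + √(6.957² + 2·10.0·70.0)) / 10.0 = (6.957 + 38.06) / 10.0 = 4.501 s.

4.50 s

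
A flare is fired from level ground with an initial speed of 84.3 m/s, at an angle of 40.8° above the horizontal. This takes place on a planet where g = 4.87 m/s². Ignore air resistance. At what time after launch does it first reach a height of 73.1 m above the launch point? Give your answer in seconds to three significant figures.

Components: vₓ = 84.30 cos 40.8° = 63.81 m/s, v_y0 = 84.30 sin 40.8° = 55.08 m/s.
Set y = v_y0 t − ½ g t² = 73.1: 2.435 t² − 55.08 t + 73.1 = 0.
Quadratic formula: t = (55.08 ± √2322.2) / 4.87 = (55.08 ± 48.19) / 4.87 → t = 1.416 s or 21.21 s.
The first (ascending) time is 1.416 s.

1.42 s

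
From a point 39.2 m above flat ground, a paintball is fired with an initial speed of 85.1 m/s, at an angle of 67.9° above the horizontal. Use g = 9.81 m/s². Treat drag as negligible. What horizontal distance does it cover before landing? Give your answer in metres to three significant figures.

530 m

Horizontal component vₓ = 85.10 cos 67.9° = 32.02 m/s; vertical v_y0 = 85.10 sin 67.9° = 78.85 m/s.
With up positive and y = 0 at the ground: y(t) = 39.2 + (78.85) t − 4.905 t². Setting y = 0 and taking the positive root: t = [78.85 + √(78.85² + 2·9.81·39.2)] / 9.81 = (78.85 + 83.58) / 9.81 = 16.56 s.
Horizontal distance: R = vₓ t = 32.02 × 16.56 = 530.1 m.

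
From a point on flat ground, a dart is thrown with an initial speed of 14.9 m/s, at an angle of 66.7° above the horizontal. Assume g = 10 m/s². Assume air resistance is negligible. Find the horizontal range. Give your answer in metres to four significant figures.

16.13 m

Horizontal component vₓ = 14.90 cos 66.7° = 5.894 m/s; vertical v_y0 = 14.90 sin 66.7° = 13.68 m/s.
Time aloft: T = 2 v_y0 / g = 2 × 13.68 / 10.0 = 2.737 s.
Horizontal distance R = vₓ T = 5.894 × 2.737 = 16.13 m.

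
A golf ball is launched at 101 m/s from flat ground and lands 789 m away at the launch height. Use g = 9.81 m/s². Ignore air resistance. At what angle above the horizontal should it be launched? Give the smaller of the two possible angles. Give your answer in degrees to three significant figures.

R = v₀² sin 2θ / g gives sin 2θ = gR/v₀² = 9.81·789/101² = 0.7588.
2θ = 49.35° or 180° − 49.35° = 130.6°, so θ = 24.68° or 65.32°.
The smaller angle is 24.68°.

24.7°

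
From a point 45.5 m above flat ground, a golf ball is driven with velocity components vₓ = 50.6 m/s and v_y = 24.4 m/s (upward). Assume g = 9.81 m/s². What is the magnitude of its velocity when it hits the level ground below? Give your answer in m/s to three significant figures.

The projectile lands when y = 45.5 + (24.40) t − ½·9.81·t² = 0. Positive root: t = (24.40 + √(24.40² + 2·9.81·45.5)) / 9.81 = (24.40 + 38.58) / 9.81 = 6.420 s.
Vertical velocity at impact: v_y = v_y0 − g t = 24.40 − 9.81 × 6.420 = −38.58 m/s.
Speed: |v| = √(vₓ² + v_y²) = √(50.60² + 38.58²) = 63.63 m/s.

63.6 m/s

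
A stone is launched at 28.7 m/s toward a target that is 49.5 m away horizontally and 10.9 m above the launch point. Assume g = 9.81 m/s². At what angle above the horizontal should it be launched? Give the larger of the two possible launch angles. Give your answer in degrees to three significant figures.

70.1°

Trajectory: y = x tanθ − g x² (1 + tan²θ)/(2v₀²). With x = 49.5, y = 10.9, v₀ = 28.7, g = 9.81:
14.59 tan²θ − 49.5 tanθ + (25.49) = 0.
tanθ = [49.5 ± √(49.5² − 4 × 14.59 × (25.49))] / (2 × 14.59) = (49.5 ± 31.02) / 29.18, giving tanθ = 0.6331 or 2.759.
θ = 32.34° or 70.08°; the larger is 70.08°.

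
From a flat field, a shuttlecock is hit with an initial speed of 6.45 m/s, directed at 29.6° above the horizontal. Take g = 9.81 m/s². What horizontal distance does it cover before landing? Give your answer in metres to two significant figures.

Resolve: vₓ = 6.450 cos 29.6° = 5.608 m/s and v_y0 = 6.450 sin 29.6° = 3.186 m/s.
Time aloft: T = 2 v_y0 / g = 2 × 3.186 / 9.81 = 0.6495 s.
Horizontal distance R = vₓ T = 5.608 × 0.6495 = 3.643 m.

3.6 m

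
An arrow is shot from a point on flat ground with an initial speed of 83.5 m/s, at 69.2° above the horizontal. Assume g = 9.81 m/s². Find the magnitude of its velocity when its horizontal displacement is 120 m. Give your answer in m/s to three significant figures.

48.5 m/s

Components: vₓ = 83.50 cos 69.2° = 29.65 m/s, v_y0 = 83.50 sin 69.2° = 78.06 m/s.
At x = 120 m, t = x/vₓ = 120/29.65 = 4.047 s.
Vertical velocity there: v_y = v_y0 − g t = 78.06 − 9.81 × 4.047 = 38.36 m/s.
Speed: √(vₓ² + v_y²) = √(29.65² + 38.36²) = 48.48 m/s.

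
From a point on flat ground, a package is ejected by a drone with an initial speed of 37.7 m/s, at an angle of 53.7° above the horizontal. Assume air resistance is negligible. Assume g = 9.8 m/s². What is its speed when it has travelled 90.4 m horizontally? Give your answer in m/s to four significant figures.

Resolve: vₓ = 37.70 cos 53.7° = 22.32 m/s and v_y0 = 37.70 sin 53.7° = 30.38 m/s.
Time to reach x = 90.4 m: t = x/vₓ = 90.4/22.32 = 4.050 s.
Vertical velocity there: v_y = v_y0 − g t = 30.38 − 9.80 × 4.050 = −9.310 m/s.
Speed: √(vₓ² + v_y²) = √(22.32² + 9.310²) = 24.18 m/s.

24.18 m/s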